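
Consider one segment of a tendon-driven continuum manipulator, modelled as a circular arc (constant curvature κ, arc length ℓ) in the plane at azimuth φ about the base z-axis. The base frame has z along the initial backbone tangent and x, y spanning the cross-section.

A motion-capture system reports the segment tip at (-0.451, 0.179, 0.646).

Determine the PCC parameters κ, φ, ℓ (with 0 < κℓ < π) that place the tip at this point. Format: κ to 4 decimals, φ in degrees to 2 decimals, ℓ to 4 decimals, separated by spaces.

1.4867 158.35 0.8666

ρ = √(x²+y²) = √(-0.451² + 0.179²) = 0.48522
φ = atan2(y, x) mod 360° = atan2(0.179, -0.451) = 158.3521°
|p|² = ρ² + z² = 0.48522² + 0.646² = 0.65276
κ = 2ρ / |p|² = 2×0.48522 / 0.65276 = 1.48669
θ = 2·atan2(ρ, z) = 2·atan2(0.48522, 0.646) = 1.28844 rad
ℓ = θ/κ = 1.28844/1.48669 = 0.86665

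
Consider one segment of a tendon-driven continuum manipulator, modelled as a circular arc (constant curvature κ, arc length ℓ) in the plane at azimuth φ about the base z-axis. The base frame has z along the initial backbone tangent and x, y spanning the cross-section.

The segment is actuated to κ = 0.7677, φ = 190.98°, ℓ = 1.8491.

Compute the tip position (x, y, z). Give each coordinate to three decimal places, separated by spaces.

-1.086 -0.211 1.288

θ = κ·ℓ = 0.7677 × 1.8491 = 1.41955 rad
ρ = (1 − cos θ)/κ = (1 − 0.15067)/0.7677 = 1.10634
z = sin θ / κ = 0.98858/0.7677 = 1.28772
x = ρ cos φ = 1.10634 × cos(190.98°) = -1.08608
y = ρ sin φ = 1.10634 × sin(190.98°) = -0.21072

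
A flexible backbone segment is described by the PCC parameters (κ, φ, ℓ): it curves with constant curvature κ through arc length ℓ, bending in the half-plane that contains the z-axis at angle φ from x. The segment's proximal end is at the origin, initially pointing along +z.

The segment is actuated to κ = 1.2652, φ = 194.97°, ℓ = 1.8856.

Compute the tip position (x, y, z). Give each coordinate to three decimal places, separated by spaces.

-1.319 -0.353 0.542

θ = κ·ℓ = 1.2652 × 1.8856 = 2.38566 rad
ρ = (1 − cos θ)/κ = (1 − -0.72763)/1.2652 = 1.36550
z = sin θ / κ = 0.68597/1.2652 = 0.54218
x = ρ cos φ = 1.36550 × cos(194.97°) = -1.31916
y = ρ sin φ = 1.36550 × sin(194.97°) = -0.35273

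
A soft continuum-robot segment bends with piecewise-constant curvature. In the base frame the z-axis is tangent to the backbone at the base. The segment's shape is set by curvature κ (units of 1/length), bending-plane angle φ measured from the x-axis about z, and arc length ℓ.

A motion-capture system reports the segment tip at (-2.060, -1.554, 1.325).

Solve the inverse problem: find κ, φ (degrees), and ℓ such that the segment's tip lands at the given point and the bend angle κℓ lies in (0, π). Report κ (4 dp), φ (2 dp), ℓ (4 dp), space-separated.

0.6134 217.03 3.5752

ρ = √(x²+y²) = √(-2.060² + -1.554²) = 2.58041
φ = atan2(y, x) mod 360° = atan2(-1.554, -2.060) = 217.0298°
|p|² = ρ² + z² = 2.58041² + 1.325² = 8.41414
κ = 2ρ / |p|² = 2×2.58041 / 8.41414 = 0.61335
θ = 2·atan2(ρ, z) = 2·atan2(2.58041, 1.325) = 2.19284 rad
ℓ = θ/κ = 2.19284/0.61335 = 3.57518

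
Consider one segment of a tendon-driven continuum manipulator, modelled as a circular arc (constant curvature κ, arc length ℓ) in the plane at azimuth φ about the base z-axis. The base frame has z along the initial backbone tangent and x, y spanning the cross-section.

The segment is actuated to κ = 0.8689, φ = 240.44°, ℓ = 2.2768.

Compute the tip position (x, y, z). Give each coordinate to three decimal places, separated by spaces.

-0.793 -1.398 1.057

θ = κ·ℓ = 0.8689 × 2.2768 = 1.97831 rad
ρ = (1 − cos θ)/κ = (1 − -0.39633)/0.8689 = 1.60701
z = sin θ / κ = 0.91811/0.8689 = 1.05663
x = ρ cos φ = 1.60701 × cos(240.44°) = -0.79279
y = ρ sin φ = 1.60701 × sin(240.44°) = -1.39784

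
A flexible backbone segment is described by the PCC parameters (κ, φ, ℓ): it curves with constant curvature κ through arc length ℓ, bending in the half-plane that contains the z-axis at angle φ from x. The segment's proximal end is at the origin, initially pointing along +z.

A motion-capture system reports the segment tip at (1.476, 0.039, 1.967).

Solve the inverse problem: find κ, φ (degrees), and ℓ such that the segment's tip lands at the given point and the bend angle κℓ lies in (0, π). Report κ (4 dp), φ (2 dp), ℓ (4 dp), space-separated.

ρ = √(x²+y²) = √(1.476² + 0.039²) = 1.47652
φ = atan2(y, x) mod 360° = atan2(0.039, 1.476) = 1.5136°
|p|² = ρ² + z² = 1.47652² + 1.967² = 6.04919
κ = 2ρ / |p|² = 2×1.47652 / 6.04919 = 0.48817
θ = 2·atan2(ρ, z) = 2·atan2(1.47652, 1.967) = 1.28783 rad
ℓ = θ/κ = 1.28783/0.48817 = 2.63807

0.4882 1.51 2.6381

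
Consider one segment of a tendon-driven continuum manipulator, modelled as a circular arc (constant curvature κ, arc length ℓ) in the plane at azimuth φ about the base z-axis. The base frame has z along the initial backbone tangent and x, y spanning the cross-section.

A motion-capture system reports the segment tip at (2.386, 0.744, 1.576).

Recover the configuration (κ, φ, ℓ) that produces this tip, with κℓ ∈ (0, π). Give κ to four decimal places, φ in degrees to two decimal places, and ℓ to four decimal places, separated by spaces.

ρ = √(x²+y²) = √(2.386² + 0.744²) = 2.49931
φ = atan2(y, x) mod 360° = atan2(0.744, 2.386) = 17.3185°
|p|² = ρ² + z² = 2.49931² + 1.576² = 8.73031
κ = 2ρ / |p|² = 2×2.49931 / 8.73031 = 0.57256
θ = 2·atan2(ρ, z) = 2·atan2(2.49931, 1.576) = 2.01640 rad
ℓ = θ/κ = 2.01640/0.57256 = 3.52173

0.5726 17.32 3.5217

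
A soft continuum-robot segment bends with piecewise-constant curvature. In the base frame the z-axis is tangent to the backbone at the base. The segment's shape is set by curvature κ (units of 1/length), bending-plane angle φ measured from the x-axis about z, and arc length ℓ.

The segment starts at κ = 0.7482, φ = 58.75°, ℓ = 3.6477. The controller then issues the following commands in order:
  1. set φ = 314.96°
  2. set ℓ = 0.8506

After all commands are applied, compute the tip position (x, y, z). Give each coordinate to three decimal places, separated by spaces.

initial: κ=0.7482, φ=58.75°, ℓ=3.6477
cmd 1: set φ=314.96° → (κ,φ,ℓ)=(0.7482,314.96°,3.6477) → tip=(1.8097,-1.8122,0.5357)
cmd 2: set ℓ=0.8506 → (κ,φ,ℓ)=(0.7482,314.96°,0.8506) → tip=(0.1849,-0.1851,0.7943)

0.185 -0.185 0.794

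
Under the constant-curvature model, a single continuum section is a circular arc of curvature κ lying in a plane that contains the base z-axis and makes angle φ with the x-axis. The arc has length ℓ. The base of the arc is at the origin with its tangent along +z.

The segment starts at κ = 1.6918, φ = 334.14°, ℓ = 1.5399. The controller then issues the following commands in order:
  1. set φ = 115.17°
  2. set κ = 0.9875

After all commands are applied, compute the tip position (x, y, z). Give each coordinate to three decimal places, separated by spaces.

initial: κ=1.6918, φ=334.14°, ℓ=1.5399
cmd 1: set φ=115.17° → (κ,φ,ℓ)=(1.6918,115.17°,1.5399) → tip=(-0.4675,0.9948,0.3021)
cmd 2: set κ=0.9875 → (κ,φ,ℓ)=(0.9875,115.17°,1.5399) → tip=(-0.4091,0.8706,1.0114)

-0.409 0.871 1.011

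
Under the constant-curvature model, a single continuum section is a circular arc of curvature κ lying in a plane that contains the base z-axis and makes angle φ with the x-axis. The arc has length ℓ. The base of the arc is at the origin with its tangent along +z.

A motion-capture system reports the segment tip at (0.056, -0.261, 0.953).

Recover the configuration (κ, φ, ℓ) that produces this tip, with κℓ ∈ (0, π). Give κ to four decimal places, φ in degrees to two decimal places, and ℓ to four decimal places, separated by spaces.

0.5451 282.11 1.0021

ρ = √(x²+y²) = √(0.056² + -0.261²) = 0.26694
φ = atan2(y, x) mod 360° = atan2(-0.261, 0.056) = 282.1097°
|p|² = ρ² + z² = 0.26694² + 0.953² = 0.97947
κ = 2ρ / |p|² = 2×0.26694 / 0.97947 = 0.54507
θ = 2·atan2(ρ, z) = 2·atan2(0.26694, 0.953) = 0.54621 rad
ℓ = θ/κ = 0.54621/0.54507 = 1.00209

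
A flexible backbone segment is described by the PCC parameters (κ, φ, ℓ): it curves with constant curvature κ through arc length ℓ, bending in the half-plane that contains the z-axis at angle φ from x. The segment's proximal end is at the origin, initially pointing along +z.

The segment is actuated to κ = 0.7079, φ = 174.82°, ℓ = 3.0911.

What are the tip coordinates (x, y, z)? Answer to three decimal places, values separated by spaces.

-2.221 0.201 1.152

θ = κ·ℓ = 0.7079 × 3.0911 = 2.18819 rad
ρ = (1 − cos θ)/κ = (1 − -0.57891)/0.7079 = 2.23042
z = sin θ / κ = 0.81539/0.7079 = 1.15184
x = ρ cos φ = 2.23042 × cos(174.82°) = -2.22131
y = ρ sin φ = 2.23042 × sin(174.82°) = 0.20137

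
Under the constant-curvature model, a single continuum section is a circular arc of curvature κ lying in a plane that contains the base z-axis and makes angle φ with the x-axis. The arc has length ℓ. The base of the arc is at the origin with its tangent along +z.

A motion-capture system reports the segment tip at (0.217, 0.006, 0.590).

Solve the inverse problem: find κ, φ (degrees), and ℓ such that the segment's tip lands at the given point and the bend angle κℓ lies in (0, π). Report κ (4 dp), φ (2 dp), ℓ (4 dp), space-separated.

1.0985 1.58 0.6419

ρ = √(x²+y²) = √(0.217² + 0.006²) = 0.21708
φ = atan2(y, x) mod 360° = atan2(0.006, 0.217) = 1.5838°
|p|² = ρ² + z² = 0.21708² + 0.590² = 0.39522
κ = 2ρ / |p|² = 2×0.21708 / 0.39522 = 1.09853
θ = 2·atan2(ρ, z) = 2·atan2(0.21708, 0.590) = 0.70513 rad
ℓ = θ/κ = 0.70513/1.09853 = 0.64188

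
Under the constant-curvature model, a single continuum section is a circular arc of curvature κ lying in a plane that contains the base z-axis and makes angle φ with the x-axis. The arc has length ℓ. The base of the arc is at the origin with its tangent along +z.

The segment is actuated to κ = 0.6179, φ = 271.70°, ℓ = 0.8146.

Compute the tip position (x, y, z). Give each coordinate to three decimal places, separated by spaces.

θ = κ·ℓ = 0.6179 × 0.8146 = 0.50334 rad
ρ = (1 − cos θ)/κ = (1 − 0.87598)/0.6179 = 0.20072
z = sin θ / κ = 0.48236/0.6179 = 0.78064
x = ρ cos φ = 0.20072 × cos(271.70°) = 0.00595
y = ρ sin φ = 0.20072 × sin(271.70°) = -0.20063

0.006 -0.201 0.781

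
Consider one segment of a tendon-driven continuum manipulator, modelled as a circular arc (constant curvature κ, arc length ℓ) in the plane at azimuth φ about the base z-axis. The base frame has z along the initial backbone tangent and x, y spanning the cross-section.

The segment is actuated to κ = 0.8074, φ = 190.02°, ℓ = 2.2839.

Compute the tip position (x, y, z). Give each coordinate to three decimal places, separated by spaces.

θ = κ·ℓ = 0.8074 × 2.2839 = 1.84402 rad
ρ = (1 − cos θ)/κ = (1 − -0.26984)/0.8074 = 1.57275
z = sin θ / κ = 0.96291/0.8074 = 1.19260
x = ρ cos φ = 1.57275 × cos(190.02°) = -1.54876
y = ρ sin φ = 1.57275 × sin(190.02°) = -0.27365

-1.549 -0.274 1.193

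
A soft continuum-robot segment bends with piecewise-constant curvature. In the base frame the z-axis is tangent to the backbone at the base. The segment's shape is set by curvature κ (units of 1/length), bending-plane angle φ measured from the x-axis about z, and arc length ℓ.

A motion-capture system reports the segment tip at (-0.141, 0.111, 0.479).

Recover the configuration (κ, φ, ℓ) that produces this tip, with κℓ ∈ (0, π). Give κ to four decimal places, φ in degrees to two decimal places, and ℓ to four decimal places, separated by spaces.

ρ = √(x²+y²) = √(-0.141² + 0.111²) = 0.17945
φ = atan2(y, x) mod 360° = atan2(0.111, -0.141) = 141.7890°
|p|² = ρ² + z² = 0.17945² + 0.479² = 0.26164
κ = 2ρ / |p|² = 2×0.17945 / 0.26164 = 1.37171
θ = 2·atan2(ρ, z) = 2·atan2(0.17945, 0.479) = 0.71690 rad
ℓ = θ/κ = 0.71690/1.37171 = 0.52263

1.3717 141.79 0.5226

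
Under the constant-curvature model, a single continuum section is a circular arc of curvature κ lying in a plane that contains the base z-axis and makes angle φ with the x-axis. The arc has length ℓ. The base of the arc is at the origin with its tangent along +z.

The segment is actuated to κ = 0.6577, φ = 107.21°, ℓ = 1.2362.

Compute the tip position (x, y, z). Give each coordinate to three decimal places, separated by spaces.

-0.141 0.454 1.104

θ = κ·ℓ = 0.6577 × 1.2362 = 0.81305 rad
ρ = (1 − cos θ)/κ = (1 − 0.68729)/0.6577 = 0.47546
z = sin θ / κ = 0.72639/0.6577 = 1.10443
x = ρ cos φ = 0.47546 × cos(107.21°) = -0.14068
y = ρ sin φ = 0.47546 × sin(107.21°) = 0.45418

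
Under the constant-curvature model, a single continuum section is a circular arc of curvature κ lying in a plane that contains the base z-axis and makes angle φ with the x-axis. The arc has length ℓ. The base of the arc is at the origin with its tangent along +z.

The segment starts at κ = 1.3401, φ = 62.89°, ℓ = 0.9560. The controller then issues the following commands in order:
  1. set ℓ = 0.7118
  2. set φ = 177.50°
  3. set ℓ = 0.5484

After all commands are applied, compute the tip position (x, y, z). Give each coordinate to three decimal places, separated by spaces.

-0.192 0.008 0.500

initial: κ=1.3401, φ=62.89°, ℓ=0.9560
cmd 1: set ℓ=0.7118 → (κ,φ,ℓ)=(1.3401,62.89°,0.7118) → tip=(0.1433,0.2800,0.6087)
cmd 2: set φ=177.50° → (κ,φ,ℓ)=(1.3401,177.50°,0.7118) → tip=(-0.3142,0.0137,0.6087)
cmd 3: set ℓ=0.5484 → (κ,φ,ℓ)=(1.3401,177.50°,0.5484) → tip=(-0.1924,0.0084,0.5004)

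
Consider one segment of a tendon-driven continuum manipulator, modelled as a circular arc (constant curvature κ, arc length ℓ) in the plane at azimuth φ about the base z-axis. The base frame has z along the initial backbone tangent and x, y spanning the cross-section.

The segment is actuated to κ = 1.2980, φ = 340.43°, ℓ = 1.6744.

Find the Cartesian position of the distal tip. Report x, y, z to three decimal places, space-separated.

θ = κ·ℓ = 1.2980 × 1.6744 = 2.17337 rad
ρ = (1 − cos θ)/κ = (1 − -0.56677)/1.2980 = 1.20706
z = sin θ / κ = 0.82388/1.2980 = 0.63473
x = ρ cos φ = 1.20706 × cos(340.43°) = 1.13733
y = ρ sin φ = 1.20706 × sin(340.43°) = -0.40432

1.137 -0.404 0.635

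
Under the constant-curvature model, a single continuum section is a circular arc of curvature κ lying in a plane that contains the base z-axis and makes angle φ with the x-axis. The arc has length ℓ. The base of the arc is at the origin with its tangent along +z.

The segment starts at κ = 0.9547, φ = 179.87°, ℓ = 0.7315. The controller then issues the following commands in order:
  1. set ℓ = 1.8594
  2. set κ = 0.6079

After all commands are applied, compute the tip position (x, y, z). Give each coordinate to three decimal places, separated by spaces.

-0.944 0.002 1.488

initial: κ=0.9547, φ=179.87°, ℓ=0.7315
cmd 1: set ℓ=1.8594 → (κ,φ,ℓ)=(0.9547,179.87°,1.8594) → tip=(-1.2600,0.0029,1.0257)
cmd 2: set κ=0.6079 → (κ,φ,ℓ)=(0.6079,179.87°,1.8594) → tip=(-0.9436,0.0021,1.4880)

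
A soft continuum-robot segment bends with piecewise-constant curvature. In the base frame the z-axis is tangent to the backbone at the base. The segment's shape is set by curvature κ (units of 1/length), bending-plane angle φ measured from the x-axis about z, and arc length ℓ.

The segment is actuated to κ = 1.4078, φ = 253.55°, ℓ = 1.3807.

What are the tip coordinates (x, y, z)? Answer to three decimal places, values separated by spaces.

-0.274 -0.929 0.661

θ = κ·ℓ = 1.4078 × 1.3807 = 1.94375 rad
ρ = (1 − cos θ)/κ = (1 − -0.36437)/1.4078 = 0.96915
z = sin θ / κ = 0.93126/1.4078 = 0.66150
x = ρ cos φ = 0.96915 × cos(253.55°) = -0.27444
y = ρ sin φ = 0.96915 × sin(253.55°) = -0.92948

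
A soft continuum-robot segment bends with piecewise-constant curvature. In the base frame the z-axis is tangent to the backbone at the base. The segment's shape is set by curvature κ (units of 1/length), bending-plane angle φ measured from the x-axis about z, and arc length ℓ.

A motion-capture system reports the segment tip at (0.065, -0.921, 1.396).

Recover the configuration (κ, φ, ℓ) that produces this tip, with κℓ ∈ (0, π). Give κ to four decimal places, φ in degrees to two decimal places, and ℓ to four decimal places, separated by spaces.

ρ = √(x²+y²) = √(0.065² + -0.921²) = 0.92329
φ = atan2(y, x) mod 360° = atan2(-0.921, 0.065) = 274.0370°
|p|² = ρ² + z² = 0.92329² + 1.396² = 2.80128
κ = 2ρ / |p|² = 2×0.92329 / 2.80128 = 0.65919
θ = 2·atan2(ρ, z) = 2·atan2(0.92329, 1.396) = 1.16867 rad
ℓ = θ/κ = 1.16867/0.65919 = 1.77289

0.6592 274.04 1.7729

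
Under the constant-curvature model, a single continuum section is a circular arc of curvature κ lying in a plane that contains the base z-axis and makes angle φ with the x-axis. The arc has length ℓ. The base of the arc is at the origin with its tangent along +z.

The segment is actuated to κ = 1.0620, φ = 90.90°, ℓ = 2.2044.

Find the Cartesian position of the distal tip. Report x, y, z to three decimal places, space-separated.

-0.025 1.597 0.676

θ = κ·ℓ = 1.0620 × 2.2044 = 2.34107 rad
ρ = (1 − cos θ)/κ = (1 − -0.69633)/1.0620 = 1.59730
z = sin θ / κ = 0.71772/1.0620 = 0.67582
x = ρ cos φ = 1.59730 × cos(90.90°) = -0.02509
y = ρ sin φ = 1.59730 × sin(90.90°) = 1.59710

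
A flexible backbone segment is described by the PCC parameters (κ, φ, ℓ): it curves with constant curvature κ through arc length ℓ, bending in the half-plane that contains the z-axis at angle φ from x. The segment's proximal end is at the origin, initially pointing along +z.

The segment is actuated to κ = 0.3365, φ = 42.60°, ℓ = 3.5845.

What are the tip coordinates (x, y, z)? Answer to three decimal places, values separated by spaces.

1.407 1.294 2.776

θ = κ·ℓ = 0.3365 × 3.5845 = 1.20618 rad
ρ = (1 − cos θ)/κ = (1 − 0.35659)/0.3365 = 1.91207
z = sin θ / κ = 0.93426/0.3365 = 2.77641
x = ρ cos φ = 1.91207 × cos(42.60°) = 1.40747
y = ρ sin φ = 1.91207 × sin(42.60°) = 1.29424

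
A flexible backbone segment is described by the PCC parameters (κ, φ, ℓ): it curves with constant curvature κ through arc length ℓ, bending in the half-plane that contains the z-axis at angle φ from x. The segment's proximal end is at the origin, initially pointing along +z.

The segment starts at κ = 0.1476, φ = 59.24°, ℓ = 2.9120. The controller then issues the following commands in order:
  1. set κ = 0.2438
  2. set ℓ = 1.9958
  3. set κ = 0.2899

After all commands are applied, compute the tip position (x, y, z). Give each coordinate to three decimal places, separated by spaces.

initial: κ=0.1476, φ=59.24°, ℓ=2.9120
cmd 1: set κ=0.2438 → (κ,φ,ℓ)=(0.2438,59.24°,2.9120) → tip=(0.5068,0.8516,2.6735)
cmd 2: set ℓ=1.9958 → (κ,φ,ℓ)=(0.2438,59.24°,1.9958) → tip=(0.2435,0.4091,1.9180)
cmd 3: set κ=0.2899 → (κ,φ,ℓ)=(0.2899,59.24°,1.9958) → tip=(0.2871,0.4825,1.8863)

0.287 0.482 1.886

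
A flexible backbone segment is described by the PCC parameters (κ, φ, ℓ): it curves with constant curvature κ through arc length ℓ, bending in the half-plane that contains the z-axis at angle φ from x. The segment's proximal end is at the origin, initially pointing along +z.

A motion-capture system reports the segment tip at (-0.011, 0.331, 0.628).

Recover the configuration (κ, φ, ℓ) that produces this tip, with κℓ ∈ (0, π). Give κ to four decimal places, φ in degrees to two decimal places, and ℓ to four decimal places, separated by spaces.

ρ = √(x²+y²) = √(-0.011² + 0.331²) = 0.33118
φ = atan2(y, x) mod 360° = atan2(0.331, -0.011) = 91.9034°
|p|² = ρ² + z² = 0.33118² + 0.628² = 0.50407
κ = 2ρ / |p|² = 2×0.33118 / 0.50407 = 1.31405
θ = 2·atan2(ρ, z) = 2·atan2(0.33118, 0.628) = 0.97059 rad
ℓ = θ/κ = 0.97059/1.31405 = 0.73863

1.3140 91.90 0.7386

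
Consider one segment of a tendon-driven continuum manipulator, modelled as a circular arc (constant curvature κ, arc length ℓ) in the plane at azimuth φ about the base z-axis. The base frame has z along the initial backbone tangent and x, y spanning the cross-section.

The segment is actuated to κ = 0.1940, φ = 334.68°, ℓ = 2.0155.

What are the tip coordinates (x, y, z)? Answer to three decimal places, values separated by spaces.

θ = κ·ℓ = 0.1940 × 2.0155 = 0.39101 rad
ρ = (1 − cos θ)/κ = (1 − 0.92453)/0.1940 = 0.38904
z = sin θ / κ = 0.38112/0.1940 = 1.96453
x = ρ cos φ = 0.38904 × cos(334.68°) = 0.35167
y = ρ sin φ = 0.38904 × sin(334.68°) = -0.16638

0.352 -0.166 1.965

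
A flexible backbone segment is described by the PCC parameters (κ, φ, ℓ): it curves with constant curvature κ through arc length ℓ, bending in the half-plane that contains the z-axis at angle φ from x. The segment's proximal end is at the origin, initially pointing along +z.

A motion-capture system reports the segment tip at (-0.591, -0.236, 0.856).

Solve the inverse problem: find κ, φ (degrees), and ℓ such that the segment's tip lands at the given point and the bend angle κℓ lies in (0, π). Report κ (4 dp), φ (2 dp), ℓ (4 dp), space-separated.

ρ = √(x²+y²) = √(-0.591² + -0.236²) = 0.63638
φ = atan2(y, x) mod 360° = atan2(-0.236, -0.591) = 201.7680°
|p|² = ρ² + z² = 0.63638² + 0.856² = 1.13771
κ = 2ρ / |p|² = 2×0.63638 / 1.13771 = 1.11870
θ = 2·atan2(ρ, z) = 2·atan2(0.63638, 0.856) = 1.27857 rad
ℓ = θ/κ = 1.27857/1.11870 = 1.14291

1.1187 201.77 1.1429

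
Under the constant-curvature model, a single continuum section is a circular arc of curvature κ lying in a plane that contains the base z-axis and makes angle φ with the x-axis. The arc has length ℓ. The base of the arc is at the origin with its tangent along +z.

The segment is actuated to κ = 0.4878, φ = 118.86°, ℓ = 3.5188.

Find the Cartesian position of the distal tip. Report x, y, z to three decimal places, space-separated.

θ = κ·ℓ = 0.4878 × 3.5188 = 1.71647 rad
ρ = (1 − cos θ)/κ = (1 − -0.14516)/0.4878 = 2.34760
z = sin θ / κ = 0.98941/0.4878 = 2.02831
x = ρ cos φ = 2.34760 × cos(118.86°) = -1.13312
y = ρ sin φ = 2.34760 × sin(118.86°) = 2.05603

-1.133 2.056 2.028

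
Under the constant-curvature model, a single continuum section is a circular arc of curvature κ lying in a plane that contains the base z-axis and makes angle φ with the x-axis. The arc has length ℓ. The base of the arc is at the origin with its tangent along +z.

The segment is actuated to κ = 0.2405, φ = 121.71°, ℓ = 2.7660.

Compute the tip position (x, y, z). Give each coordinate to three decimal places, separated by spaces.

-0.466 0.754 2.566

θ = κ·ℓ = 0.2405 × 2.7660 = 0.66522 rad
ρ = (1 − cos θ)/κ = (1 − 0.78678)/0.2405 = 0.88657
z = sin θ / κ = 0.61723/0.2405 = 2.56646
x = ρ cos φ = 0.88657 × cos(121.71°) = -0.46600
y = ρ sin φ = 0.88657 × sin(121.71°) = 0.75422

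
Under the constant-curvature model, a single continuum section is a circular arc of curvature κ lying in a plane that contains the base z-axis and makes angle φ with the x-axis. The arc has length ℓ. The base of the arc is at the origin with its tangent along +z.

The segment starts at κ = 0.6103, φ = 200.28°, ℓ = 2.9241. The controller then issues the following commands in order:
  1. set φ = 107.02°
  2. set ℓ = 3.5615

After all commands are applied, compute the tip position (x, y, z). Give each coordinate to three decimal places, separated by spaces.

initial: κ=0.6103, φ=200.28°, ℓ=2.9241
cmd 1: set φ=107.02° → (κ,φ,ℓ)=(0.6103,107.02°,2.9241) → tip=(-0.5814,1.8992,1.6012)
cmd 2: set ℓ=3.5615 → (κ,φ,ℓ)=(0.6103,107.02°,3.5615) → tip=(-0.7515,2.4550,1.3498)

-0.752 2.455 1.350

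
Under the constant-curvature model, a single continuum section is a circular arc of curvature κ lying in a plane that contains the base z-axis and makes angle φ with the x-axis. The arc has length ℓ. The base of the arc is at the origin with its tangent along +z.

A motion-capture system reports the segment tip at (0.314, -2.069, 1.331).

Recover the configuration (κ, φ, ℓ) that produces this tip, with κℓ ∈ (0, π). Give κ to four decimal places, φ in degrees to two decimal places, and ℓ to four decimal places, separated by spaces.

ρ = √(x²+y²) = √(0.314² + -2.069²) = 2.09269
φ = atan2(y, x) mod 360° = atan2(-2.069, 0.314) = 278.6296°
|p|² = ρ² + z² = 2.09269² + 1.331² = 6.15092
κ = 2ρ / |p|² = 2×2.09269 / 6.15092 = 0.68045
θ = 2·atan2(ρ, z) = 2·atan2(2.09269, 1.331) = 2.00862 rad
ℓ = θ/κ = 2.00862/0.68045 = 2.95190

0.6804 278.63 2.9519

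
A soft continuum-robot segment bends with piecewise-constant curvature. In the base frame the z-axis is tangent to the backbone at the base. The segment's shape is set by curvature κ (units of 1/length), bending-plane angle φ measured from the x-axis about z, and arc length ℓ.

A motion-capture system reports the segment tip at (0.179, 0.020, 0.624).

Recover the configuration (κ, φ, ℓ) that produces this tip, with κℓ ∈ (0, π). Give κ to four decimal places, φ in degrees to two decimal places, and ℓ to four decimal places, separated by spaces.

ρ = √(x²+y²) = √(0.179² + 0.020²) = 0.18011
φ = atan2(y, x) mod 360° = atan2(0.020, 0.179) = 6.3753°
|p|² = ρ² + z² = 0.18011² + 0.624² = 0.42182
κ = 2ρ / |p|² = 2×0.18011 / 0.42182 = 0.85399
θ = 2·atan2(ρ, z) = 2·atan2(0.18011, 0.624) = 0.56201 rad
ℓ = θ/κ = 0.56201/0.85399 = 0.65810

0.8540 6.38 0.6581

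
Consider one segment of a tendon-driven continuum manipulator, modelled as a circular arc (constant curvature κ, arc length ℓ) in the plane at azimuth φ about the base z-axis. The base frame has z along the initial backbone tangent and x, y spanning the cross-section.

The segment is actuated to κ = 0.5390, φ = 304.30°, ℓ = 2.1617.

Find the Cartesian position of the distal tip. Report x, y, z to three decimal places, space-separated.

0.633 -0.928 1.705

θ = κ·ℓ = 0.5390 × 2.1617 = 1.16516 rad
ρ = (1 − cos θ)/κ = (1 − 0.39461)/0.5390 = 1.12318
z = sin θ / κ = 0.91885/0.5390 = 1.70473
x = ρ cos φ = 1.12318 × cos(304.30°) = 0.63294
y = ρ sin φ = 1.12318 × sin(304.30°) = -0.92786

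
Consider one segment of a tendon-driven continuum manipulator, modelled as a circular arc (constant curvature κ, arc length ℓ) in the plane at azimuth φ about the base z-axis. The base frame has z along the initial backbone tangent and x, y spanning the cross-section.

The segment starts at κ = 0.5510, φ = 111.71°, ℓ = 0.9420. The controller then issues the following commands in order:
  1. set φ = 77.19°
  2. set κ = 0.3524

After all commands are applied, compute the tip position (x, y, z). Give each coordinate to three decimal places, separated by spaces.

initial: κ=0.5510, φ=111.71°, ℓ=0.9420
cmd 1: set φ=77.19° → (κ,φ,ℓ)=(0.5510,77.19°,0.9420) → tip=(0.0530,0.2331,0.9003)
cmd 2: set κ=0.3524 → (κ,φ,ℓ)=(0.3524,77.19°,0.9420) → tip=(0.0343,0.1511,0.9248)

0.034 0.151 0.925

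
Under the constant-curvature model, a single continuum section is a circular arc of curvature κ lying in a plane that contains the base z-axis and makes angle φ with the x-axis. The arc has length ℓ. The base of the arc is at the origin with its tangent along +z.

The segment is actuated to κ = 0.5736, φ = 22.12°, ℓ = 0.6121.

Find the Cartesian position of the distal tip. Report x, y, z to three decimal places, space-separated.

θ = κ·ℓ = 0.5736 × 0.6121 = 0.35110 rad
ρ = (1 − cos θ)/κ = (1 − 0.93899)/0.5736 = 0.10636
z = sin θ / κ = 0.34393/0.5736 = 0.59960
x = ρ cos φ = 0.10636 × cos(22.12°) = 0.09853
y = ρ sin φ = 0.10636 × sin(22.12°) = 0.04005

0.099 0.040 0.600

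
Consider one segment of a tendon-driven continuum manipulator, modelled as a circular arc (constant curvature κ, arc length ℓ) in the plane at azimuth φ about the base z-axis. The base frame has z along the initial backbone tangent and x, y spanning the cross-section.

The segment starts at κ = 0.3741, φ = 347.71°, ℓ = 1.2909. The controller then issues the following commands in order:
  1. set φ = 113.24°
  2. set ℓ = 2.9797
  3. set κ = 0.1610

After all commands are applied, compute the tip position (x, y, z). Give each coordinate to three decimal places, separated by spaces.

initial: κ=0.3741, φ=347.71°, ℓ=1.2909
cmd 1: set φ=113.24° → (κ,φ,ℓ)=(0.3741,113.24°,1.2909) → tip=(-0.1206,0.2809,1.2413)
cmd 2: set ℓ=2.9797 → (κ,φ,ℓ)=(0.3741,113.24°,2.9797) → tip=(-0.5902,1.3744,2.3998)
cmd 3: set κ=0.1610 → (κ,φ,ℓ)=(0.1610,113.24°,2.9797) → tip=(-0.2767,0.6442,2.8667)

-0.277 0.644 2.867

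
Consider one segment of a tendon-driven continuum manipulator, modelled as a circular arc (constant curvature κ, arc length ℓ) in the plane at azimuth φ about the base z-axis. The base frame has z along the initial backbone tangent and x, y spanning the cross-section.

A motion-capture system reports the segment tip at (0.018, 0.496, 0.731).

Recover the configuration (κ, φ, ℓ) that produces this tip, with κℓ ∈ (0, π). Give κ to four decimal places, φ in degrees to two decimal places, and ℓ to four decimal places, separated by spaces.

1.2715 87.92 0.9382

ρ = √(x²+y²) = √(0.018² + 0.496²) = 0.49633
φ = atan2(y, x) mod 360° = atan2(0.496, 0.018) = 87.9216°
|p|² = ρ² + z² = 0.49633² + 0.731² = 0.78070
κ = 2ρ / |p|² = 2×0.49633 / 0.78070 = 1.27149
θ = 2·atan2(ρ, z) = 2·atan2(0.49633, 0.731) = 1.19294 rad
ℓ = θ/κ = 1.19294/1.27149 = 0.93822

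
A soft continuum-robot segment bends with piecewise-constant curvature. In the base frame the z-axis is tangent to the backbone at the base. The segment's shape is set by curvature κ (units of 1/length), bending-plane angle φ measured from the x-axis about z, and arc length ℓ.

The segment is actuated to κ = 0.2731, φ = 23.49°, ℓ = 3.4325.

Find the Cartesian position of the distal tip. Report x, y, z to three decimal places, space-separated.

1.371 0.596 2.951

θ = κ·ℓ = 0.2731 × 3.4325 = 0.93742 rad
ρ = (1 − cos θ)/κ = (1 − 0.59187)/0.2731 = 1.49442
z = sin θ / κ = 0.80603/0.2731 = 2.95141
x = ρ cos φ = 1.49442 × cos(23.49°) = 1.37058
y = ρ sin φ = 1.49442 × sin(23.49°) = 0.59566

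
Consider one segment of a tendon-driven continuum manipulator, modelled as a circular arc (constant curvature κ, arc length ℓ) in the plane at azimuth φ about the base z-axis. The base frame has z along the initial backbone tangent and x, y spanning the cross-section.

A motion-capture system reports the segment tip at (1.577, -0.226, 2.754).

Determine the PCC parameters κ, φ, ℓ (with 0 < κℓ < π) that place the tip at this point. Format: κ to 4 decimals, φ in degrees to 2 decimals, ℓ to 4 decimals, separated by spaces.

0.3148 351.84 3.3323

ρ = √(x²+y²) = √(1.577² + -0.226²) = 1.59311
φ = atan2(y, x) mod 360° = atan2(-0.226, 1.577) = 351.8445°
|p|² = ρ² + z² = 1.59311² + 2.754² = 10.12252
κ = 2ρ / |p|² = 2×1.59311 / 10.12252 = 0.31477
θ = 2·atan2(ρ, z) = 2·atan2(1.59311, 2.754) = 1.04888 rad
ℓ = θ/κ = 1.04888/0.31477 = 3.33225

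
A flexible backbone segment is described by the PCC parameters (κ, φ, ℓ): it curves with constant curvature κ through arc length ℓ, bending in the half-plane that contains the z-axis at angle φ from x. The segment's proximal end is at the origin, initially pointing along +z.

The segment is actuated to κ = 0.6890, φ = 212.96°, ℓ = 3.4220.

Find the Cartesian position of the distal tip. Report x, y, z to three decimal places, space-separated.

θ = κ·ℓ = 0.6890 × 3.4220 = 2.35776 rad
ρ = (1 − cos θ)/κ = (1 − -0.70821)/0.6890 = 2.47926
z = sin θ / κ = 0.70600/0.6890 = 1.02467
x = ρ cos φ = 2.47926 × cos(212.96°) = -2.08023
y = ρ sin φ = 2.47926 × sin(212.96°) = -1.34885

-2.080 -1.349 1.025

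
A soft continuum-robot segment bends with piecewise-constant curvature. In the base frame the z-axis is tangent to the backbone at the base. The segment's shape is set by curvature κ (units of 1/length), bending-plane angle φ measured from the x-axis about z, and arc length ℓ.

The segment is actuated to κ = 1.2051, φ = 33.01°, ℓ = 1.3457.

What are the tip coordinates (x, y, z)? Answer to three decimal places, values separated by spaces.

θ = κ·ℓ = 1.2051 × 1.3457 = 1.62170 rad
ρ = (1 − cos θ)/κ = (1 − -0.05088)/1.2051 = 0.87203
z = sin θ / κ = 0.99870/1.2051 = 0.82873
x = ρ cos φ = 0.87203 × cos(33.01°) = 0.73126
y = ρ sin φ = 0.87203 × sin(33.01°) = 0.47507

0.731 0.475 0.829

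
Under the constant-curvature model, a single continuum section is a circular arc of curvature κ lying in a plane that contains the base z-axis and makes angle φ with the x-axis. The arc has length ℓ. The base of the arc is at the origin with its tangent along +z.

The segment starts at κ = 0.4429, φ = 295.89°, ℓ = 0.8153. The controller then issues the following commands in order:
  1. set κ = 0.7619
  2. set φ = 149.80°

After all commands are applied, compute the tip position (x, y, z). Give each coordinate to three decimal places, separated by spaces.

initial: κ=0.4429, φ=295.89°, ℓ=0.8153
cmd 1: set κ=0.7619 → (κ,φ,ℓ)=(0.7619,295.89°,0.8153) → tip=(0.1071,-0.2206,0.7639)
cmd 2: set φ=149.80° → (κ,φ,ℓ)=(0.7619,149.80°,0.8153) → tip=(-0.2119,0.1233,0.7639)

-0.212 0.123 0.764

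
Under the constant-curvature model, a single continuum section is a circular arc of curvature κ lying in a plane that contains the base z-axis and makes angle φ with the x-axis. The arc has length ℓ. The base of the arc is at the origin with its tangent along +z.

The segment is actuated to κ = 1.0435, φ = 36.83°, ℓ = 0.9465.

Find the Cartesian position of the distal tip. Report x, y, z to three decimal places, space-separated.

θ = κ·ℓ = 1.0435 × 0.9465 = 0.98767 rad
ρ = (1 − cos θ)/κ = (1 − 0.55063)/1.0435 = 0.43063
z = sin θ / κ = 0.83475/1.0435 = 0.79995
x = ρ cos φ = 0.43063 × cos(36.83°) = 0.34469
y = ρ sin φ = 0.43063 × sin(36.83°) = 0.25814

0.345 0.258 0.800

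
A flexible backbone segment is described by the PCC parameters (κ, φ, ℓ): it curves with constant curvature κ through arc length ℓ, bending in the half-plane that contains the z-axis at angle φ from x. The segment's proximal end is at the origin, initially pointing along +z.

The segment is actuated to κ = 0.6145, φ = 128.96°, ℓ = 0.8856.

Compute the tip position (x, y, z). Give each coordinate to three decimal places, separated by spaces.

-0.148 0.183 0.843

θ = κ·ℓ = 0.6145 × 0.8856 = 0.54420 rad
ρ = (1 − cos θ)/κ = (1 − 0.85554)/0.6145 = 0.23508
z = sin θ / κ = 0.51773/0.6145 = 0.84253
x = ρ cos φ = 0.23508 × cos(128.96°) = -0.14782
y = ρ sin φ = 0.23508 × sin(128.96°) = 0.18280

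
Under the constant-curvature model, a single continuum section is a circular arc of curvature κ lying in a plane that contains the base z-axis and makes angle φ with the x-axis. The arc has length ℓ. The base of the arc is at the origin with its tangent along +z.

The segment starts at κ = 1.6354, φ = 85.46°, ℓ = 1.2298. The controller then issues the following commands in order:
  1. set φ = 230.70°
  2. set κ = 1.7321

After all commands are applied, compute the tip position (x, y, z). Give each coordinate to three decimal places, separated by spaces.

-0.560 -0.684 0.489

initial: κ=1.6354, φ=85.46°, ℓ=1.2298
cmd 1: set φ=230.70° → (κ,φ,ℓ)=(1.6354,230.70°,1.2298) → tip=(-0.5524,-0.6749,0.5531)
cmd 2: set κ=1.7321 → (κ,φ,ℓ)=(1.7321,230.70°,1.2298) → tip=(-0.5597,-0.6838,0.4894)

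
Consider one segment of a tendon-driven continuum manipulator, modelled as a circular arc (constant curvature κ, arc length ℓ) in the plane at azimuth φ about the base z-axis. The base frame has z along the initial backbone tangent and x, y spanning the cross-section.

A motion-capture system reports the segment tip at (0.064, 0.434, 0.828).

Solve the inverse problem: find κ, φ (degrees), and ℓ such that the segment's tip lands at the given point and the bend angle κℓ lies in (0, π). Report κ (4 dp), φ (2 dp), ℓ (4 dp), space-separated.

0.9993 81.61 0.9752

ρ = √(x²+y²) = √(0.064² + 0.434²) = 0.43869
φ = atan2(y, x) mod 360° = atan2(0.434, 0.064) = 81.6113°
|p|² = ρ² + z² = 0.43869² + 0.828² = 0.87804
κ = 2ρ / |p|² = 2×0.43869 / 0.87804 = 0.99926
θ = 2·atan2(ρ, z) = 2·atan2(0.43869, 0.828) = 0.97444 rad
ℓ = θ/κ = 0.97444/0.99926 = 0.97516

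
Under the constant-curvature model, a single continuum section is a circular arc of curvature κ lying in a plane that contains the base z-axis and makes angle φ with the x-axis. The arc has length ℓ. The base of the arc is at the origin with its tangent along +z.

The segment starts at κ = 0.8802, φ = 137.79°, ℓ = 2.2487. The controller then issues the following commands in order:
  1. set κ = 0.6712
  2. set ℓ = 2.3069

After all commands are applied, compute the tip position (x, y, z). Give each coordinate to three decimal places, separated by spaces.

initial: κ=0.8802, φ=137.79°, ℓ=2.2487
cmd 1: set κ=0.6712 → (κ,φ,ℓ)=(0.6712,137.79°,2.2487) → tip=(-1.0357,0.9395,1.4871)
cmd 2: set ℓ=2.3069 → (κ,φ,ℓ)=(0.6712,137.79°,2.3069) → tip=(-1.0788,0.9785,1.4895)

-1.079 0.979 1.489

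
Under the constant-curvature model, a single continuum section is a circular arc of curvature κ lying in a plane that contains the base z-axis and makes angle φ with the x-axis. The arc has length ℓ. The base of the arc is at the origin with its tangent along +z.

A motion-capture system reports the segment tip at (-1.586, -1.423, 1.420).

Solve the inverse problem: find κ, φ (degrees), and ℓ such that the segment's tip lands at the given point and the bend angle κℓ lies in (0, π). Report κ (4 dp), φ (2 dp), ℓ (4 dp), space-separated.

0.6500 221.90 3.0247

ρ = √(x²+y²) = √(-1.586² + -1.423²) = 2.13080
φ = atan2(y, x) mod 360° = atan2(-1.423, -1.586) = 221.8993°
|p|² = ρ² + z² = 2.13080² + 1.420² = 6.55673
κ = 2ρ / |p|² = 2×2.13080 / 6.55673 = 0.64996
θ = 2·atan2(ρ, z) = 2·atan2(2.13080, 1.420) = 1.96594 rad
ℓ = θ/κ = 1.96594/0.64996 = 3.02470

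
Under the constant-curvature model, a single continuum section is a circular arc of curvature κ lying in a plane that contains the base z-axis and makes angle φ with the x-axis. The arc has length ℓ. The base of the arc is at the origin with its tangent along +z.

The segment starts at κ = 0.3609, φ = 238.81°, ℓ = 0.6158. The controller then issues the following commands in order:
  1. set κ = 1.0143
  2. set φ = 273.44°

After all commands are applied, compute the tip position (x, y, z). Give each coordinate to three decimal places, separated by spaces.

0.011 -0.186 0.577

initial: κ=0.3609, φ=238.81°, ℓ=0.6158
cmd 1: set κ=1.0143 → (κ,φ,ℓ)=(1.0143,238.81°,0.6158) → tip=(-0.0964,-0.1592,0.5765)
cmd 2: set φ=273.44° → (κ,φ,ℓ)=(1.0143,273.44°,0.6158) → tip=(0.0112,-0.1858,0.5765)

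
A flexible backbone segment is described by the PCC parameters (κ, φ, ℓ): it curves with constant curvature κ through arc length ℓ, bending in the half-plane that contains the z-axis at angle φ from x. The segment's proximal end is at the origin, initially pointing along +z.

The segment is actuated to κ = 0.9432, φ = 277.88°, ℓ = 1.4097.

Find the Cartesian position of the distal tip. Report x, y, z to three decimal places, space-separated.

θ = κ·ℓ = 0.9432 × 1.4097 = 1.32963 rad
ρ = (1 − cos θ)/κ = (1 − 0.23884)/0.9432 = 0.80700
z = sin θ / κ = 0.97106/0.9432 = 1.02954
x = ρ cos φ = 0.80700 × cos(277.88°) = 0.11064
y = ρ sin φ = 0.80700 × sin(277.88°) = -0.79938

0.111 -0.799 1.030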